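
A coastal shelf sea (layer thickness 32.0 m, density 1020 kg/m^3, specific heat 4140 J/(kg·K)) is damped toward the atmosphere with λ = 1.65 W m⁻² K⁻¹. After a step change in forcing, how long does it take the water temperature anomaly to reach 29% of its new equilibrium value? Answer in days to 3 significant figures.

325 days

Areal heat capacity C = ρ c_p D = 1020 × 4140 × 32.0 = 1.35×10^8 J/(m^2 K).
τ = C / λ = 1.35×10^8 / 1.65 = 8.19×10^7 s.
Fraction reached: 1 − e^(−t/τ) = 0.29 ⇒ t = −τ ln(1 − 0.29) = τ × 0.342.
t = 2.80×10^7 s = 325 days.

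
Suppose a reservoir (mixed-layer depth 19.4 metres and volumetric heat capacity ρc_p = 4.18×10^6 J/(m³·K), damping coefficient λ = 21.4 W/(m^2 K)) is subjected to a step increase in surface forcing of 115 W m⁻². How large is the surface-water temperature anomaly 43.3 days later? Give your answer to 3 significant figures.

Areal heat capacity C = ρc_p × D = 4.18×10^6 × 19.4 = 8.11×10^7 J m⁻² K⁻¹.
τ = C / λ = 8.11×10^7 / 21.4 = 3.79×10^6 s.
Equilibrium anomaly ΔT_eq = F / λ = 115 / 21.4 = 5.37 K.
t = 43.3 days = 3.74×10^6 s, so t/τ = 0.987.
ΔT(t) = ΔT_eq (1 − e^(−t/τ)) = 5.37 × (1 − e^−0.987) = 3.37 K.

3.37 K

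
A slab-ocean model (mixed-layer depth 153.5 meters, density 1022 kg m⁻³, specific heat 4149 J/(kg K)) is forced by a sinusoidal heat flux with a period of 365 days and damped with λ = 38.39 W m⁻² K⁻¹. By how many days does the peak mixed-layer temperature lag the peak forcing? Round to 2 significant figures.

Areal heat capacity C = ρ c_p D = 1022 × 4149 × 153.5 = 6.51×10^8 J/(m²·K).
ω = 2π / 3.15×10^7 s = 1.99×10^-7 s⁻¹.
Phase lag φ = arctan(Cω/λ) = arctan(130/38.39) = 1.28 rad.
Time lag = φ / ω = 1.28 / 1.99×10^-7 = 6.44×10^6 s = 74.5 days.

75 days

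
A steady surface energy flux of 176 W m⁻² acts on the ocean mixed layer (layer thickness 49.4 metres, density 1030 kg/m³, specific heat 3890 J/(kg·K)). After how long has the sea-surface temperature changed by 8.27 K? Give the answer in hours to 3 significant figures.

2580 hours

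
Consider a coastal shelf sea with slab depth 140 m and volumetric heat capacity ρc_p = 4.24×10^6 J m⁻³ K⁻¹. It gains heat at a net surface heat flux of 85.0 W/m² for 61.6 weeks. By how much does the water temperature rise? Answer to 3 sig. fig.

Areal heat capacity C = ρc_p × D = 4.24×10^6 × 140 = 5.94×10^8 J m⁻² K⁻¹.
Net heat input Q = F Δt = 85.0 × (61.6 weeks × 6.048×10^5 s/week) = 3.17×10^9 J/m².
ΔT = Q / C = 3.17×10^9 / 5.94×10^8 = 5.33 K.

5.33 K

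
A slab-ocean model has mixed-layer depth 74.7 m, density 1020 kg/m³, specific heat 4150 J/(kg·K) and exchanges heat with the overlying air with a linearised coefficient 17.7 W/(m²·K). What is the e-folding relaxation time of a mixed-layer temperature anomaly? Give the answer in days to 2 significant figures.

210 days

Areal heat capacity C = ρ c_p D = 1020 × 4150 × 74.7 = 3.16×10^8 J/(m^2 K).
Relaxation time τ = C / λ = 3.16×10^8 / 17.7 = 1.79×10^7 s.
In days: 1.79×10^7 s / (86400 s/day) = 207 days.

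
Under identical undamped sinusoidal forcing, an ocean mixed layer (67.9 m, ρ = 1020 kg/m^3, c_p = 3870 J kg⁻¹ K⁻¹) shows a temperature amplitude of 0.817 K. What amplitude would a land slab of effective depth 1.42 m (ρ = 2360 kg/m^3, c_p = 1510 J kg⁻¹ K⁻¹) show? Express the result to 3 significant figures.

C_ocean = 2.68×10^8 J/(m²·K); C_land = 5.06×10^6 J/(m²·K).
A ∝ 1/C ⇒ A_land = A_ocean × C_ocean/C_land = 0.817 × 53.0 = 43.3 K.

43.3 K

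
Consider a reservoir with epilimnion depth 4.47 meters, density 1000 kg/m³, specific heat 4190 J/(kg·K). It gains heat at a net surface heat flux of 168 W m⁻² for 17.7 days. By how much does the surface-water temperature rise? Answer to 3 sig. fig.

13.7 K

Areal heat capacity C = ρ c_p D = 1000 × 4190 × 4.47 = 1.87×10^7 J/(m²·K).
Net heat input Q = F Δt = 168 × (17.7 days × 86400 s/day) = 2.57×10^8 J/m².
ΔT = Q / C = 2.57×10^8 / 1.87×10^7 = 13.7 K.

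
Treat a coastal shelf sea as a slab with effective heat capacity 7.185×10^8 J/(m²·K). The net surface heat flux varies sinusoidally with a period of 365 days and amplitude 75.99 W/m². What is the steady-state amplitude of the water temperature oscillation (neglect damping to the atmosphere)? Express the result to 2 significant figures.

Areal heat capacity C = 7.185×10^8 J/(m²·K) (given).
Angular frequency ω = 2π / T = 2π / 3.15×10^7 s = 1.99×10^-7 s⁻¹.
Cω = 7.18×10^8 × 1.99×10^-7 = 143 W/(m²·K).
Amplitude A = F₀ / (Cω) = 75.99 / 143 = 0.531 K.

0.53 K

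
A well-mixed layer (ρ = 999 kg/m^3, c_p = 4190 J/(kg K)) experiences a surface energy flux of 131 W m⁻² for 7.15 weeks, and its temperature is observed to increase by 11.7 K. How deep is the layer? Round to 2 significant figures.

Heat input Q = F Δt = 131 × 4.32×10^6 s = 5.66×10^8 J/m².
Required areal heat capacity C = Q / ΔT = 4.84×10^7 J/(m²·K).
Depth D = C / (ρ c_p) = 4.84×10^7 / (999 × 4190) = 11.6 m.

12 m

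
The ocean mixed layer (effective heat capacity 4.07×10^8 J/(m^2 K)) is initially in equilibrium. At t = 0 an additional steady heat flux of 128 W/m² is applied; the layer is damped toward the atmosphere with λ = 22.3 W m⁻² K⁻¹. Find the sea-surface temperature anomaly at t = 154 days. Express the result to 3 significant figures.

2.97 K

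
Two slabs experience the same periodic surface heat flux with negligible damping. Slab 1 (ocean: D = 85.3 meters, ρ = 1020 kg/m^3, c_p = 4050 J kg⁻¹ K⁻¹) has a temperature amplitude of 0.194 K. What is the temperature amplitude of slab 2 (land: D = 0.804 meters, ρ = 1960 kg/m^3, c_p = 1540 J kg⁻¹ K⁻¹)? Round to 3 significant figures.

C_ocean = 3.52×10^8 J/(m²·K); C_land = 2.43×10^6 J/(m²·K).
A ∝ 1/C ⇒ A_land = A_ocean × C_ocean/C_land = 0.194 × 145 = 28.2 K.

28.2 K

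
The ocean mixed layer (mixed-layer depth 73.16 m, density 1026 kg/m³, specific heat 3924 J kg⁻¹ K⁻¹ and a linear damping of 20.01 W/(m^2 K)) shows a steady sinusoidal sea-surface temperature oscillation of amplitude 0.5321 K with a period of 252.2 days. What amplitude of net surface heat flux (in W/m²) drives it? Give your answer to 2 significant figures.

46

Areal heat capacity C = ρ c_p D = 1026 × 3924 × 73.16 = 2.95×10^8 J m⁻² K⁻¹.
ω = 2π / 2.18×10^7 s = 2.88×10^-7 s⁻¹.
√((Cω)² + λ²) = √((84.9)² + 20.01²) = 87.3 W/(m²·K).
F₀ = A × √((Cω)²+λ²) = 0.5321 × 87.3 = 46.4 W/m².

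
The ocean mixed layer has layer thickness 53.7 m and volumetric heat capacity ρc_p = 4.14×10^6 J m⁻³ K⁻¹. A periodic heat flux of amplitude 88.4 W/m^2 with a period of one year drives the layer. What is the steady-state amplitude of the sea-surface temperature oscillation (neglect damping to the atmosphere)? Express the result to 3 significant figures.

Areal heat capacity C = ρc_p × D = 4.14×10^6 × 53.7 = 2.22×10^8 J m⁻² K⁻¹.
Angular frequency ω = 2π / T = 2π / 3.15×10^7 s = 1.99×10^-7 s⁻¹.
Cω = 2.22×10^8 × 1.99×10^-7 = 44.3 W/(m²·K).
Amplitude A = F₀ / (Cω) = 88.4 / 44.3 = 2.00 K.

2.00 K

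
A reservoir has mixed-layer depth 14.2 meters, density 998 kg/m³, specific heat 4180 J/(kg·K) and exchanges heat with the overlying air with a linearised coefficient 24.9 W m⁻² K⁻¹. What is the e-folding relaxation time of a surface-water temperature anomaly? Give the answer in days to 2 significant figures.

Areal heat capacity C = ρ c_p D = 998 × 4180 × 14.2 = 5.92×10^7 J m⁻² K⁻¹.
Relaxation time τ = C / λ = 5.92×10^7 / 24.9 = 2.38×10^6 s.
In days: 2.38×10^6 s / (86400 s/day) = 27.5 days.

28 days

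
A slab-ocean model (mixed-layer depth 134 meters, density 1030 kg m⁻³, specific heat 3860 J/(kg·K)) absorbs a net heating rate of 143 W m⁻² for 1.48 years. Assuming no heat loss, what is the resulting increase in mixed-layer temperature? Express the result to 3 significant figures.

12.5 K

Areal heat capacity C = ρ c_p D = 1030 × 3860 × 134 = 5.33×10^8 J m⁻² K⁻¹.
Net heat input Q = F Δt = 143 × (1.48 years × 3.156×10^7 s/year) = 6.68×10^9 J/m².
ΔT = Q / C = 6.68×10^9 / 5.33×10^8 = 12.5 K.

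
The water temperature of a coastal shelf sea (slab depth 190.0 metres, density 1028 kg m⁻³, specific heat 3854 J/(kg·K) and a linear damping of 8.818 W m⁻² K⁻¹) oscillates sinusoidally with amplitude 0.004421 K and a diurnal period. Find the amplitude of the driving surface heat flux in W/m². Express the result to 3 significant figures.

242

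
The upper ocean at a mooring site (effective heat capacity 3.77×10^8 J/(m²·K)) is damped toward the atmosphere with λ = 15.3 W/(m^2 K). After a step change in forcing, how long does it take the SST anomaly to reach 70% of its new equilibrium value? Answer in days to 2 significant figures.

Areal heat capacity C = 3.77×10^8 J/(m²·K) (given).
τ = C / λ = 3.77×10^8 / 15.3 = 2.46×10^7 s.
Fraction reached: 1 − e^(−t/τ) = 0.70 ⇒ t = −τ ln(1 − 0.70) = τ × 1.20.
t = 2.97×10^7 s = 343 days.

340 days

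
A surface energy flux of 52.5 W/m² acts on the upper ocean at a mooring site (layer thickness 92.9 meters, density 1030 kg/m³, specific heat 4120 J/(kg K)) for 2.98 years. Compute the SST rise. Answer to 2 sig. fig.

13 K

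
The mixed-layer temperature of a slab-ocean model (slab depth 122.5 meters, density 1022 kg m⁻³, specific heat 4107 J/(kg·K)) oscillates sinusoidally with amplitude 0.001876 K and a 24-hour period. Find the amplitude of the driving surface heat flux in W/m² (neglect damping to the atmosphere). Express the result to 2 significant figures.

70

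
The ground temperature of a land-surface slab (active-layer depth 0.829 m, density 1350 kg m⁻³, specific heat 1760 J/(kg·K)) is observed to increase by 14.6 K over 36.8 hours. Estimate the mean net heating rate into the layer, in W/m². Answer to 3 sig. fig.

217

Areal heat capacity C = ρ c_p D = 1350 × 1760 × 0.829 = 1.97×10^6 J/(m²·K).
Required heat per unit area: Q = C ΔT = 1.97×10^6 × 14.6 = 2.88×10^7 J/m².
Flux F = Q / Δt = 2.88×10^7 / 1.32×10^5 s = 217 W/m².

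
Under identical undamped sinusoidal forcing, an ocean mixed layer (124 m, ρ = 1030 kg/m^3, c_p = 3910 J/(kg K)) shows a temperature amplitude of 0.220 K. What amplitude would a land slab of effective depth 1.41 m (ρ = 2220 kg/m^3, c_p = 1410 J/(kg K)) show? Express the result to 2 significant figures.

C_ocean = 4.99×10^8 J/(m²·K); C_land = 4.41×10^6 J/(m²·K).
A ∝ 1/C ⇒ A_land = A_ocean × C_ocean/C_land = 0.220 × 113 = 24.9 K.

25 K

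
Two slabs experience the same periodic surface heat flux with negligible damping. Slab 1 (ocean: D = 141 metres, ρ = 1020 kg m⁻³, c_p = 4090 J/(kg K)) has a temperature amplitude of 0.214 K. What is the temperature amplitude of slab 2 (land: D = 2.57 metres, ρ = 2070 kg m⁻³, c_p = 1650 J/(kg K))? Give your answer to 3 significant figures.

14.3 K

C_ocean = 5.88×10^8 J/(m²·K); C_land = 8.78×10^6 J/(m²·K).
A ∝ 1/C ⇒ A_land = A_ocean × C_ocean/C_land = 0.214 × 67.0 = 14.3 K.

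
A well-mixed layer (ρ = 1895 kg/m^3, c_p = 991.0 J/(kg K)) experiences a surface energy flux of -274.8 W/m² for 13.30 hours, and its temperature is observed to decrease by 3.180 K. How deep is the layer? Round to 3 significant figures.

2.20 m

Heat input Q = F Δt = -274.8 × 47900 s = -1.32×10^7 J/m².
Required areal heat capacity C = Q / ΔT = 4.14×10^6 J/(m²·K).
Depth D = C / (ρ c_p) = 4.14×10^6 / (1895 × 991.0) = 2.20 m.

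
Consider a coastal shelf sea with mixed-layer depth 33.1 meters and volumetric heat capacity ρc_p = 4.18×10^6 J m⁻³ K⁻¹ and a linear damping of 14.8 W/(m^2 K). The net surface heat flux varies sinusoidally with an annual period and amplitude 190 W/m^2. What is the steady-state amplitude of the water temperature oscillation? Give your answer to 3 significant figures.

6.07 K

Areal heat capacity C = ρc_p × D = 4.18×10^6 × 33.1 = 1.38×10^8 J/(m^2 K).
Angular frequency ω = 2π / T = 2π / 3.15×10^7 s = 1.99×10^-7 s⁻¹.
√((Cω)² + λ²) = √((27.6)² + 14.8²) = 31.3 W/(m²·K).
Amplitude A = F₀ / √((Cω)²+λ²) = 190 / 31.3 = 6.07 K.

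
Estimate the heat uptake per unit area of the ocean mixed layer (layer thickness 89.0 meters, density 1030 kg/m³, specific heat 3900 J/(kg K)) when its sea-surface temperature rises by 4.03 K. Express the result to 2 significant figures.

1.4×10^9

Areal heat capacity C = ρ c_p D = 1030 × 3900 × 89.0 = 3.58×10^8 J/(m²·K).
ΔQ = C ΔT = 3.58×10^8 × 4.03 = 1.44×10^9 J/m².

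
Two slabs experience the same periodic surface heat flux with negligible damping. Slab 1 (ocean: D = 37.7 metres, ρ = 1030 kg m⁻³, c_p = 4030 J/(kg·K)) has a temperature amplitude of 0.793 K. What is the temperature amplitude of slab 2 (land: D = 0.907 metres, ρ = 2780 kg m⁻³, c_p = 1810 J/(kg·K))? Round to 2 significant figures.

27 K

C_ocean = 1.56×10^8 J/(m²·K); C_land = 4.56×10^6 J/(m²·K).
A ∝ 1/C ⇒ A_land = A_ocean × C_ocean/C_land = 0.793 × 34.3 = 27.2 K.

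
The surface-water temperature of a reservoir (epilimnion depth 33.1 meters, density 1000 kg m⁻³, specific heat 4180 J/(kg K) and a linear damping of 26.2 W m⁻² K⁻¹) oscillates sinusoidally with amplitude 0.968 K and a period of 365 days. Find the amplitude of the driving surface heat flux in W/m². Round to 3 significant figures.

36.8

Areal heat capacity C = ρ c_p D = 1000 × 4180 × 33.1 = 1.38×10^8 J/(m²·K).
ω = 2π / 3.15×10^7 s = 1.99×10^-7 s⁻¹.
√((Cω)² + λ²) = √((27.6)² + 26.2²) = 38.0 W/(m²·K).
F₀ = A × √((Cω)²+λ²) = 0.968 × 38.0 = 36.8 W/m².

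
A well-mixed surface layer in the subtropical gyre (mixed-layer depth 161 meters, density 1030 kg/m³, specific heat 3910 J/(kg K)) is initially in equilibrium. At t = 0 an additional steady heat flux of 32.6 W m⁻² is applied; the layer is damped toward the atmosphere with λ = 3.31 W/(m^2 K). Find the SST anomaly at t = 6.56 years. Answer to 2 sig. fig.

6.4 K

Areal heat capacity C = ρ c_p D = 1030 × 3910 × 161 = 6.48×10^8 J/(m²·K).
τ = C / λ = 6.48×10^8 / 3.31 = 1.96×10^8 s.
Equilibrium anomaly ΔT_eq = F / λ = 32.6 / 3.31 = 9.85 K.
t = 6.56 years = 2.07×10^8 s, so t/τ = 1.06.
ΔT(t) = ΔT_eq (1 − e^(−t/τ)) = 9.85 × (1 − e^−1.06) = 6.43 K.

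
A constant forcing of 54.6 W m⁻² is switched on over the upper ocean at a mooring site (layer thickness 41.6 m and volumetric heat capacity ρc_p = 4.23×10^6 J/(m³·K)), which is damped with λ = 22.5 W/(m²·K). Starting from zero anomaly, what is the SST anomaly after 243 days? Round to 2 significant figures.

Areal heat capacity C = ρc_p × D = 4.23×10^6 × 41.6 = 1.76×10^8 J m⁻² K⁻¹.
τ = C / λ = 1.76×10^8 / 22.5 = 7.82×10^6 s.
Equilibrium anomaly ΔT_eq = F / λ = 54.6 / 22.5 = 2.43 K.
t = 243 days = 2.10×10^7 s, so t/τ = 2.68.
ΔT(t) = ΔT_eq (1 − e^(−t/τ)) = 2.43 × (1 − e^−2.68) = 2.26 K.

2.3 K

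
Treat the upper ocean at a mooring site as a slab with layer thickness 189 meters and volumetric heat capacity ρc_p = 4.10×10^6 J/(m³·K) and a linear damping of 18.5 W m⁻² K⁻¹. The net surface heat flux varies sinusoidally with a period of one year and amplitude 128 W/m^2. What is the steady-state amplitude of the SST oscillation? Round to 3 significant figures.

0.823 K

Areal heat capacity C = ρc_p × D = 4.10×10^6 × 189 = 7.75×10^8 J m⁻² K⁻¹.
Angular frequency ω = 2π / T = 2π / 3.15×10^7 s = 1.99×10^-7 s⁻¹.
√((Cω)² + λ²) = √((154)² + 18.5²) = 155 W/(m²·K).
Amplitude A = F₀ / √((Cω)²+λ²) = 128 / 155 = 0.823 K.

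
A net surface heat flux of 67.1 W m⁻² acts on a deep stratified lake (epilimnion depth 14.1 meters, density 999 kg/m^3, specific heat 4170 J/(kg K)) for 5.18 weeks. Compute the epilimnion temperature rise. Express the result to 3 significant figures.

Areal heat capacity C = ρ c_p D = 999 × 4170 × 14.1 = 5.87×10^7 J m⁻² K⁻¹.
Net heat input Q = F Δt = 67.1 × (5.18 weeks × 6.048×10^5 s/week) = 2.10×10^8 J/m².
ΔT = Q / C = 2.10×10^8 / 5.87×10^7 = 3.58 K.

3.58 K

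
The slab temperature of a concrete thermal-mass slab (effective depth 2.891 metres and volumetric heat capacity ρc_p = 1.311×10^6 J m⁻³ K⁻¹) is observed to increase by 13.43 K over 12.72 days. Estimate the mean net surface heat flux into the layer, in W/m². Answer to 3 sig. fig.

46.3

Areal heat capacity C = ρc_p × D = 1.311×10^6 × 2.891 = 3.79×10^6 J m⁻² K⁻¹.
Required heat per unit area: Q = C ΔT = 3.79×10^6 × 13.43 = 5.09×10^7 J/m².
Flux F = Q / Δt = 5.09×10^7 / 1.10×10^6 s = 46.3 W/m².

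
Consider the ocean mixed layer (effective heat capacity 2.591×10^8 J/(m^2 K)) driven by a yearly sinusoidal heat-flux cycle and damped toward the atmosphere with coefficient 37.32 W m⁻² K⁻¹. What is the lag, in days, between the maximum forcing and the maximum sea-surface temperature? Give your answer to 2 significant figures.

55 days

Areal heat capacity C = 2.591×10^8 J/(m^2 K) (given).
ω = 2π / 3.15×10^7 s = 1.99×10^-7 s⁻¹.
Phase lag φ = arctan(Cω/λ) = arctan(51.6/37.32) = 0.945 rad.
Time lag = φ / ω = 0.945 / 1.99×10^-7 = 4.74×10^6 s = 54.9 days.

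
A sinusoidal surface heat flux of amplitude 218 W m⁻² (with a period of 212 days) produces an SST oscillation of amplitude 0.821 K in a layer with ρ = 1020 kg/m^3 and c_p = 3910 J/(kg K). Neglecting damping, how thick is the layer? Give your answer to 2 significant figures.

190 m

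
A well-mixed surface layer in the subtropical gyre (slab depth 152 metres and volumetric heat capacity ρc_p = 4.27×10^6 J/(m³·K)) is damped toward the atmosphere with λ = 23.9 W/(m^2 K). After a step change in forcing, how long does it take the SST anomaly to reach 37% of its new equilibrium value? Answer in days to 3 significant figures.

Areal heat capacity C = ρc_p × D = 4.27×10^6 × 152 = 6.49×10^8 J m⁻² K⁻¹.
τ = C / λ = 6.49×10^8 / 23.9 = 2.72×10^7 s.
Fraction reached: 1 − e^(−t/τ) = 0.37 ⇒ t = −τ ln(1 − 0.37) = τ × 0.462.
t = 1.25×10^7 s = 145 days.

145 days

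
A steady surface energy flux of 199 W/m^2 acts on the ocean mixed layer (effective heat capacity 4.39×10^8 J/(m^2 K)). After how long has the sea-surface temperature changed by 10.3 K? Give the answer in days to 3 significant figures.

Areal heat capacity C = 4.39×10^8 J/(m^2 K) (given).
Time required: Δt = C ΔT / F = 4.39×10^8 × 10.3 / 199 = 2.27×10^7 s.
In days: 2.27×10^7 s / (86400 s/day) = 263 days.

263 days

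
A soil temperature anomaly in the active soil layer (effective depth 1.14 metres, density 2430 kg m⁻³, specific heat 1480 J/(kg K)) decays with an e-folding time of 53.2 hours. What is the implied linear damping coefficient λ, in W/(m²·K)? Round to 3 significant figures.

21.4

Areal heat capacity C = ρ c_p D = 2430 × 1480 × 1.14 = 4.10×10^6 J/(m^2 K).
τ = 53.2 hours = 1.92×10^5 s.
λ = C / τ = 4.10×10^6 / 1.92×10^5 = 21.4 W/(m²·K).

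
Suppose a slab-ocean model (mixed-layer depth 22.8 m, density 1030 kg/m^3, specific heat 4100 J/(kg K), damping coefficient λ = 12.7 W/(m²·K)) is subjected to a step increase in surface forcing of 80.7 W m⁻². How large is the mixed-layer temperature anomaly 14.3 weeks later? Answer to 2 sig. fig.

Areal heat capacity C = ρ c_p D = 1030 × 4100 × 22.8 = 9.63×10^7 J/(m^2 K).
τ = C / λ = 9.63×10^7 / 12.7 = 7.58×10^6 s.
Equilibrium anomaly ΔT_eq = F / λ = 80.7 / 12.7 = 6.35 K.
t = 14.3 weeks = 8.65×10^6 s, so t/τ = 1.14.
ΔT(t) = ΔT_eq (1 − e^(−t/τ)) = 6.35 × (1 − e^−1.14) = 4.32 K.

4.3 K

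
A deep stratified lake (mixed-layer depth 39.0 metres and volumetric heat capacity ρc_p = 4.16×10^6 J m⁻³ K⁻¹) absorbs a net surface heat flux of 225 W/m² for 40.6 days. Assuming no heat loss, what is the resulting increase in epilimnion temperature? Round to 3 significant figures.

Areal heat capacity C = ρc_p × D = 4.16×10^6 × 39.0 = 1.62×10^8 J/(m²·K).
Net heat input Q = F Δt = 225 × (40.6 days × 86400 s/day) = 7.89×10^8 J/m².
ΔT = Q / C = 7.89×10^8 / 1.62×10^8 = 4.86 K.

4.86 K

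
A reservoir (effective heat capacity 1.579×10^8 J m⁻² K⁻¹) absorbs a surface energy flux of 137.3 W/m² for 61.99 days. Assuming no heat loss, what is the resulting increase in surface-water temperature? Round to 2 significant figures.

4.7 K

Areal heat capacity C = 1.579×10^8 J m⁻² K⁻¹ (given).
Net heat input Q = F Δt = 137.3 × (61.99 days × 86400 s/day) = 7.35×10^8 J/m².
ΔT = Q / C = 7.35×10^8 / 1.58×10^8 = 4.66 K.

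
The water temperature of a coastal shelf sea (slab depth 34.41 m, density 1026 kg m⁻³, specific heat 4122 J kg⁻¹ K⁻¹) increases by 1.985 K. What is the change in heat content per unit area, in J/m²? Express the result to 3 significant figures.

Areal heat capacity C = ρ c_p D = 1026 × 4122 × 34.41 = 1.46×10^8 J m⁻² K⁻¹.
ΔQ = C ΔT = 1.46×10^8 × 1.985 = 2.89×10^8 J/m².

2.89×10^8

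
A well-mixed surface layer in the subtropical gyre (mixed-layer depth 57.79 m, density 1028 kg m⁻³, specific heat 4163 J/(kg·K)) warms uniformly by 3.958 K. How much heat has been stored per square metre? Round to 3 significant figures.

9.79×10^8

Areal heat capacity C = ρ c_p D = 1028 × 4163 × 57.79 = 2.47×10^8 J/(m²·K).
ΔQ = C ΔT = 2.47×10^8 × 3.958 = 9.79×10^8 J/m².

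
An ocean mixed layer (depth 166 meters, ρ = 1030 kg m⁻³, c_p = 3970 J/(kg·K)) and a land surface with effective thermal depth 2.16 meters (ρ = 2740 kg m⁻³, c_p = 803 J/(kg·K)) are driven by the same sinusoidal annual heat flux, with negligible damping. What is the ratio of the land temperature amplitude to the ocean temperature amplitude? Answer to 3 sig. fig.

C_ocean = 1030 × 3970 × 166 = 6.79×10^8 J/(m²·K).
C_land = 2740 × 803 × 2.16 = 4.75×10^6 J/(m²·K).
Undamped amplitude ∝ 1/C, so A_land/A_ocean = C_ocean/C_land = 143.

143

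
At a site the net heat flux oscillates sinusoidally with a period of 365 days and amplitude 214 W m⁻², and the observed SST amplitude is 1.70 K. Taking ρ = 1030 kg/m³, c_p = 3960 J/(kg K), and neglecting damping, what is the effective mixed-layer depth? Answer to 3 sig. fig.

ω = 2π / 3.15×10^7 s = 1.99×10^-7 s⁻¹.
Required C = F₀ / (A ω) = 214 / (1.70 × 1.99×10^-7) = 6.32×10^8 J/(m²·K).
D = C / (ρ c_p) = 6.32×10^8 / (1030 × 3960) = 155 m.

155 m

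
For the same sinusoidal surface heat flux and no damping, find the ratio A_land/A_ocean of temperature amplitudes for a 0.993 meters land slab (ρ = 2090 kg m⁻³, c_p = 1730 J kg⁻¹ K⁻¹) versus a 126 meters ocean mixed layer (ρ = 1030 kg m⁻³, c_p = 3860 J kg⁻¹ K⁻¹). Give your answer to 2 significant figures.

140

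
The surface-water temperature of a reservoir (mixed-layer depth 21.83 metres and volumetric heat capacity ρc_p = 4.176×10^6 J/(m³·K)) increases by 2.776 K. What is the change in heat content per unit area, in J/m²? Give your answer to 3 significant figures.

Areal heat capacity C = ρc_p × D = 4.176×10^6 × 21.83 = 9.12×10^7 J/(m²·K).
ΔQ = C ΔT = 9.12×10^7 × 2.776 = 2.53×10^8 J/m².

2.53×10^8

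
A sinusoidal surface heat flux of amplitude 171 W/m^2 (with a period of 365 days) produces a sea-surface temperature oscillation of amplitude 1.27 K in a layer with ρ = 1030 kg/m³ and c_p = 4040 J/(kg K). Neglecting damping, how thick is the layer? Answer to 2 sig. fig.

ω = 2π / 3.15×10^7 s = 1.99×10^-7 s⁻¹.
Required C = F₀ / (A ω) = 171 / (1.27 × 1.99×10^-7) = 6.76×10^8 J/(m²·K).
D = C / (ρ c_p) = 6.76×10^8 / (1030 × 4040) = 162 m.

160 m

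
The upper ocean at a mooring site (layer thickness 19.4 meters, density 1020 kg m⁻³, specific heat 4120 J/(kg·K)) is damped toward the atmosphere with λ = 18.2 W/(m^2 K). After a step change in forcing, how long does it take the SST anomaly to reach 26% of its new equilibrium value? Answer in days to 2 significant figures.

16 days

Areal heat capacity C = ρ c_p D = 1020 × 4120 × 19.4 = 8.15×10^7 J/(m²·K).
τ = C / λ = 8.15×10^7 / 18.2 = 4.48×10^6 s.
Fraction reached: 1 − e^(−t/τ) = 0.26 ⇒ t = −τ ln(1 − 0.26) = τ × 0.301.
t = 1.35×10^6 s = 15.6 days.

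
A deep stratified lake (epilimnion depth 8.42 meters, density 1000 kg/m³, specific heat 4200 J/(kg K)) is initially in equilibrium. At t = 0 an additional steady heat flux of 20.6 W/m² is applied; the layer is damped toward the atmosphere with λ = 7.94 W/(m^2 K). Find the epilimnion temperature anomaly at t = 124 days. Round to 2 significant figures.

Areal heat capacity C = ρ c_p D = 1000 × 4200 × 8.42 = 3.54×10^7 J m⁻² K⁻¹.
τ = C / λ = 3.54×10^7 / 7.94 = 4.45×10^6 s.
Equilibrium anomaly ΔT_eq = F / λ = 20.6 / 7.94 = 2.59 K.
t = 124 days = 1.07×10^7 s, so t/τ = 2.41.
ΔT(t) = ΔT_eq (1 − e^(−t/τ)) = 2.59 × (1 − e^−2.41) = 2.36 K.

2.4 K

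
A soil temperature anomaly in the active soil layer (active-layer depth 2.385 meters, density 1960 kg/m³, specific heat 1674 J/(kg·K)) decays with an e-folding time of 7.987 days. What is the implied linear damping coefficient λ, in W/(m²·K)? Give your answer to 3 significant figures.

11.3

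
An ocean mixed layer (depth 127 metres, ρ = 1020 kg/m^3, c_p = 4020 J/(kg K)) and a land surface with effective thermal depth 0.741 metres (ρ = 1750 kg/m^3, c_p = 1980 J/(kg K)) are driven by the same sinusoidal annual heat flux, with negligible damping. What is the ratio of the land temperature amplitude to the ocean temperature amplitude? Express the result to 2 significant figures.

200

C_ocean = 1020 × 4020 × 127 = 5.21×10^8 J/(m²·K).
C_land = 1750 × 1980 × 0.741 = 2.57×10^6 J/(m²·K).
Undamped amplitude ∝ 1/C, so A_land/A_ocean = C_ocean/C_land = 203.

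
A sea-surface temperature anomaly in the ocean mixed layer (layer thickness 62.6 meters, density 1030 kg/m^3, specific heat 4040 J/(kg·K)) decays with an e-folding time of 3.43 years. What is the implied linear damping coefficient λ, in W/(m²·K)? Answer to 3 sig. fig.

Areal heat capacity C = ρ c_p D = 1030 × 4040 × 62.6 = 2.60×10^8 J m⁻² K⁻¹.
τ = 3.43 years = 1.08×10^8 s.
λ = C / τ = 2.60×10^8 / 1.08×10^8 = 2.41 W/(m²·K).

2.41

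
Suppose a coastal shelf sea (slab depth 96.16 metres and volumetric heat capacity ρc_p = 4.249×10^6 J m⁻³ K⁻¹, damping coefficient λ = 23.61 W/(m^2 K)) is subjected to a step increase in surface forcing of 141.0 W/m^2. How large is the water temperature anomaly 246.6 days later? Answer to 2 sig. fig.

4.2 K

Areal heat capacity C = ρc_p × D = 4.249×10^6 × 96.16 = 4.09×10^8 J/(m^2 K).
τ = C / λ = 4.09×10^8 / 23.61 = 1.73×10^7 s.
Equilibrium anomaly ΔT_eq = F / λ = 141.0 / 23.61 = 5.97 K.
t = 246.6 days = 2.13×10^7 s, so t/τ = 1.23.
ΔT(t) = ΔT_eq (1 − e^(−t/τ)) = 5.97 × (1 − e^−1.23) = 4.23 K.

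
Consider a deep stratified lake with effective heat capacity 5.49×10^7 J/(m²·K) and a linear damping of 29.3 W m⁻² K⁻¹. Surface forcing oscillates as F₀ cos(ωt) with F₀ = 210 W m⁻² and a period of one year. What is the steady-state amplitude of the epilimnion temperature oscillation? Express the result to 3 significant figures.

Areal heat capacity C = 5.49×10^7 J/(m²·K) (given).
Angular frequency ω = 2π / T = 2π / 3.15×10^7 s = 1.99×10^-7 s⁻¹.
√((Cω)² + λ²) = √((10.9)² + 29.3²) = 31.3 W/(m²·K).
Amplitude A = F₀ / √((Cω)²+λ²) = 210 / 31.3 = 6.71 K.

6.71 K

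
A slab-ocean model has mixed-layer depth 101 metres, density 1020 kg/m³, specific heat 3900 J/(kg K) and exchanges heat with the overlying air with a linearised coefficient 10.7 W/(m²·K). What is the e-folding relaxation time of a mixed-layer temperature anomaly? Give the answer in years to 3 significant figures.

1.19 years

Areal heat capacity C = ρ c_p D = 1020 × 3900 × 101 = 4.02×10^8 J m⁻² K⁻¹.
Relaxation time τ = C / λ = 4.02×10^8 / 10.7 = 3.75×10^7 s.
In years: 3.75×10^7 s / (3.156×10^7 s/year) = 1.19 years.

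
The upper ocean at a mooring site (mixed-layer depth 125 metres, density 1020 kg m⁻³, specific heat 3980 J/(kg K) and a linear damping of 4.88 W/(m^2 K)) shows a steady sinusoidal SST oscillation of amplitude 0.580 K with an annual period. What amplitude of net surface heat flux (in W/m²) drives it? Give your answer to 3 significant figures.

Areal heat capacity C = ρ c_p D = 1020 × 3980 × 125 = 5.07×10^8 J/(m^2 K).
ω = 2π / 3.15×10^7 s = 1.99×10^-7 s⁻¹.
√((Cω)² + λ²) = √((101)² + 4.88²) = 101 W/(m²·K).
F₀ = A × √((Cω)²+λ²) = 0.580 × 101 = 58.7 W/m².

58.7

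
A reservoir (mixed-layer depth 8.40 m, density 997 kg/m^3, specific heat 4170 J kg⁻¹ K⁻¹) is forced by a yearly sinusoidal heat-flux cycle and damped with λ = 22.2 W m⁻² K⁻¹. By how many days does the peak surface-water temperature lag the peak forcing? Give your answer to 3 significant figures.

Areal heat capacity C = ρ c_p D = 997 × 4170 × 8.40 = 3.49×10^7 J/(m²·K).
ω = 2π / 3.15×10^7 s = 1.99×10^-7 s⁻¹.
Phase lag φ = arctan(Cω/λ) = arctan(6.96/22.2) = 0.304 rad.
Time lag = φ / ω = 0.304 / 1.99×10^-7 = 1.52×10^6 s = 17.6 days.

17.6 days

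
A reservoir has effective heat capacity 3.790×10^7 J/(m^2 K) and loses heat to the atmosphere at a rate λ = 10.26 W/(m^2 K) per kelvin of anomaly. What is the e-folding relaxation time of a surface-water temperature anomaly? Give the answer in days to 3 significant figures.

42.8 days

Areal heat capacity C = 3.790×10^7 J/(m^2 K) (given).
Relaxation time τ = C / λ = 3.79×10^7 / 10.26 = 3.69×10^6 s.
In days: 3.69×10^6 s / (86400 s/day) = 42.8 days.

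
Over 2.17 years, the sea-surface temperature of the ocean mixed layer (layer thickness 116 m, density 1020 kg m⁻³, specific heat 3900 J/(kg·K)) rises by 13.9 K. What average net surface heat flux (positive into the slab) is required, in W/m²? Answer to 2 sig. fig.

Areal heat capacity C = ρ c_p D = 1020 × 3900 × 116 = 4.61×10^8 J/(m²·K).
Required heat per unit area: Q = C ΔT = 4.61×10^8 × 13.9 = 6.41×10^9 J/m².
Flux F = Q / Δt = 6.41×10^9 / 6.85×10^7 s = 93.7 W/m².

94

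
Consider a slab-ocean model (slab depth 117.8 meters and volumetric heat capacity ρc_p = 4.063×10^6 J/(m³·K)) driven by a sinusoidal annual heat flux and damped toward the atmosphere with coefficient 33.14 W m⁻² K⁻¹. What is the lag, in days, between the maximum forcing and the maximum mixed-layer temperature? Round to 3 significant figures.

71.8 days

Areal heat capacity C = ρc_p × D = 4.063×10^6 × 117.8 = 4.79×10^8 J/(m^2 K).
ω = 2π / 3.15×10^7 s = 1.99×10^-7 s⁻¹.
Phase lag φ = arctan(Cω/λ) = arctan(95.4/33.14) = 1.24 rad.
Time lag = φ / ω = 1.24 / 1.99×10^-7 = 6.21×10^6 s = 71.8 days.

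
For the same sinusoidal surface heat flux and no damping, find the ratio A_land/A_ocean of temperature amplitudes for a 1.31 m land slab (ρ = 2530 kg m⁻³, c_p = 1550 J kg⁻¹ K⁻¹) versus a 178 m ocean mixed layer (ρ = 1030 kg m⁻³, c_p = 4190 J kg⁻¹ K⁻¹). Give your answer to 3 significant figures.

150

C_ocean = 1030 × 4190 × 178 = 7.68×10^8 J/(m²·K).
C_land = 2530 × 1550 × 1.31 = 5.14×10^6 J/(m²·K).
Undamped amplitude ∝ 1/C, so A_land/A_ocean = C_ocean/C_land = 150.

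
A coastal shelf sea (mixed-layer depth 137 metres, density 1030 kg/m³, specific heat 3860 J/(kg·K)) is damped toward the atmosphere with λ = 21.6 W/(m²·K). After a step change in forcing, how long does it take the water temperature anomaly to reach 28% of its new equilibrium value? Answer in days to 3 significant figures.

Areal heat capacity C = ρ c_p D = 1030 × 3860 × 137 = 5.45×10^8 J m⁻² K⁻¹.
τ = C / λ = 5.45×10^8 / 21.6 = 2.52×10^7 s.
Fraction reached: 1 − e^(−t/τ) = 0.28 ⇒ t = −τ ln(1 − 0.28) = τ × 0.329.
t = 8.28×10^6 s = 95.9 days.

95.9 days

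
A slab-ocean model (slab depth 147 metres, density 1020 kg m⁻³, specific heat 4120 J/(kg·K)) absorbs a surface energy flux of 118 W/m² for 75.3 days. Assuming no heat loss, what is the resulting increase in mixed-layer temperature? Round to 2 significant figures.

Areal heat capacity C = ρ c_p D = 1020 × 4120 × 147 = 6.18×10^8 J m⁻² K⁻¹.
Net heat input Q = F Δt = 118 × (75.3 days × 86400 s/day) = 7.68×10^8 J/m².
ΔT = Q / C = 7.68×10^8 / 6.18×10^8 = 1.24 K.

1.2 K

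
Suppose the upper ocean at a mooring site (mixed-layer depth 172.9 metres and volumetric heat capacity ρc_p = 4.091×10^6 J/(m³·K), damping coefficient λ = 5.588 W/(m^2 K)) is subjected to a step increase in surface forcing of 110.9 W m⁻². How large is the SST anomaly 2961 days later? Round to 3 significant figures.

17.2 K

Areal heat capacity C = ρc_p × D = 4.091×10^6 × 172.9 = 7.07×10^8 J/(m²·K).
τ = C / λ = 7.07×10^8 / 5.588 = 1.27×10^8 s.
Equilibrium anomaly ΔT_eq = F / λ = 110.9 / 5.588 = 19.8 K.
t = 2961 days = 2.56×10^8 s, so t/τ = 2.02.
ΔT(t) = ΔT_eq (1 − e^(−t/τ)) = 19.8 × (1 − e^−2.02) = 17.2 K.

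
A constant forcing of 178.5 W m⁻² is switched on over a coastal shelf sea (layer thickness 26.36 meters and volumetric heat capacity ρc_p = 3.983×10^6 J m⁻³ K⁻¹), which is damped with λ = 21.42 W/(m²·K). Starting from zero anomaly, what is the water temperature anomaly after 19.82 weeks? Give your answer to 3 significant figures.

7.61 K

Areal heat capacity C = ρc_p × D = 3.983×10^6 × 26.36 = 1.05×10^8 J m⁻² K⁻¹.
τ = C / λ = 1.05×10^8 / 21.42 = 4.90×10^6 s.
Equilibrium anomaly ΔT_eq = F / λ = 178.5 / 21.42 = 8.33 K.
t = 19.82 weeks = 1.20×10^7 s, so t/τ = 2.45.
ΔT(t) = ΔT_eq (1 − e^(−t/τ)) = 8.33 × (1 − e^−2.45) = 7.61 K.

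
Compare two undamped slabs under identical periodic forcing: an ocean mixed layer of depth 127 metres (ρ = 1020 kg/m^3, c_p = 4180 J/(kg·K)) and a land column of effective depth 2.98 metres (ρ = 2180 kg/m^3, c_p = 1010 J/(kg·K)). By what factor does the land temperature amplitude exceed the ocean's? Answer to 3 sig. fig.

82.5

C_ocean = 1020 × 4180 × 127 = 5.41×10^8 J/(m²·K).
C_land = 2180 × 1010 × 2.98 = 6.56×10^6 J/(m²·K).
Undamped amplitude ∝ 1/C, so A_land/A_ocean = C_ocean/C_land = 82.5.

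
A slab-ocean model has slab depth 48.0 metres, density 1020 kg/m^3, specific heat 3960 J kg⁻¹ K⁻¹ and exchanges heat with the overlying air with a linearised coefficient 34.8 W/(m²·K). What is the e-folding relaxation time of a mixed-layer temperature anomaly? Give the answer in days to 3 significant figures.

Areal heat capacity C = ρ c_p D = 1020 × 3960 × 48.0 = 1.94×10^8 J/(m^2 K).
Relaxation time τ = C / λ = 1.94×10^8 / 34.8 = 5.57×10^6 s.
In days: 5.57×10^6 s / (86400 s/day) = 64.5 days.

64.5 days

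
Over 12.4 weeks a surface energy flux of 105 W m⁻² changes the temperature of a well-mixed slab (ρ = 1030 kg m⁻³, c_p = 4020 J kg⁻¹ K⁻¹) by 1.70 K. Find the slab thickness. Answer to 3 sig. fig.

112 m

Heat input Q = F Δt = 105 × 7.50×10^6 s = 7.87×10^8 J/m².
Required areal heat capacity C = Q / ΔT = 4.63×10^8 J/(m²·K).
Depth D = C / (ρ c_p) = 4.63×10^8 / (1030 × 4020) = 112 m.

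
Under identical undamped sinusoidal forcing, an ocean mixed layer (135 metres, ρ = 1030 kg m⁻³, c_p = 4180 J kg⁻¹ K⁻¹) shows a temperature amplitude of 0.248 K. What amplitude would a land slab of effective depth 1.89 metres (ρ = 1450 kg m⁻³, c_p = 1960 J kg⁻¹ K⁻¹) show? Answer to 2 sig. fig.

C_ocean = 5.81×10^8 J/(m²·K); C_land = 5.37×10^6 J/(m²·K).
A ∝ 1/C ⇒ A_land = A_ocean × C_ocean/C_land = 0.248 × 108 = 26.8 K.

27 K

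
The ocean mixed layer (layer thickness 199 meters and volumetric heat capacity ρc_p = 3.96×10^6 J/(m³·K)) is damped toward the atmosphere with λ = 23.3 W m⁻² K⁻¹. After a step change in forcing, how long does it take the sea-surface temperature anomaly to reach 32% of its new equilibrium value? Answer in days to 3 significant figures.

Areal heat capacity C = ρc_p × D = 3.96×10^6 × 199 = 7.88×10^8 J/(m^2 K).
τ = C / λ = 7.88×10^8 / 23.3 = 3.38×10^7 s.
Fraction reached: 1 − e^(−t/τ) = 0.32 ⇒ t = −τ ln(1 − 0.32) = τ × 0.386.
t = 1.30×10^7 s = 151 days.

151 days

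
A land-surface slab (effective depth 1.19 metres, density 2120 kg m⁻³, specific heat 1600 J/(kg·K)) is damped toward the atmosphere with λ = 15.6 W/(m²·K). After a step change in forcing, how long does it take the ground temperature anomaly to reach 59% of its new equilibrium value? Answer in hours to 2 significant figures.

64 hours

Areal heat capacity C = ρ c_p D = 2120 × 1600 × 1.19 = 4.04×10^6 J/(m²·K).
τ = C / λ = 4.04×10^6 / 15.6 = 2.59×10^5 s.
Fraction reached: 1 − e^(−t/τ) = 0.59 ⇒ t = −τ ln(1 − 0.59) = τ × 0.892.
t = 2.31×10^5 s = 64.1 hours.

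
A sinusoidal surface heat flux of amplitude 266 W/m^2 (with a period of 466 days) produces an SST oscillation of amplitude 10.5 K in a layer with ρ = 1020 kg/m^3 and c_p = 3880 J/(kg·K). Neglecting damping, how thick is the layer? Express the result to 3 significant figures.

ω = 2π / 4.03×10^7 s = 1.56×10^-7 s⁻¹.
Required C = F₀ / (A ω) = 266 / (10.5 × 1.56×10^-7) = 1.62×10^8 J/(m²·K).
D = C / (ρ c_p) = 1.62×10^8 / (1020 × 3880) = 41.0 m.

41.0 m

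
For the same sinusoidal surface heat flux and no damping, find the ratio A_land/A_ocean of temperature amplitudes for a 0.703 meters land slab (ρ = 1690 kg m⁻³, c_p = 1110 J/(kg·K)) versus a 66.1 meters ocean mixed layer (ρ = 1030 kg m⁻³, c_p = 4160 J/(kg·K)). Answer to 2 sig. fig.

210

C_ocean = 1030 × 4160 × 66.1 = 2.83×10^8 J/(m²·K).
C_land = 1690 × 1110 × 0.703 = 1.32×10^6 J/(m²·K).
Undamped amplitude ∝ 1/C, so A_land/A_ocean = C_ocean/C_land = 215.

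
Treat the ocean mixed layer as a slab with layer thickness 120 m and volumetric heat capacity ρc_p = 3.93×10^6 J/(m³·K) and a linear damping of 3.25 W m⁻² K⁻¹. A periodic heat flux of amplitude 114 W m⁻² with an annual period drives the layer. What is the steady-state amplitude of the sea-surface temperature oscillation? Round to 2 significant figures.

1.2 K

Areal heat capacity C = ρc_p × D = 3.93×10^6 × 120 = 4.72×10^8 J/(m²·K).
Angular frequency ω = 2π / T = 2π / 3.15×10^7 s = 1.99×10^-7 s⁻¹.
√((Cω)² + λ²) = √((94.0)² + 3.25²) = 94.0 W/(m²·K).
Amplitude A = F₀ / √((Cω)²+λ²) = 114 / 94.0 = 1.21 K.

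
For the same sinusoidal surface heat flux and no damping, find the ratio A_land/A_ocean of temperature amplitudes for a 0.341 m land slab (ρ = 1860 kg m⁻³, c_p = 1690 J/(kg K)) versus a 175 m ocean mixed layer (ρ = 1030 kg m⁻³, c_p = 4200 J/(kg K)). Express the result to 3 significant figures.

706

C_ocean = 1030 × 4200 × 175 = 7.57×10^8 J/(m²·K).
C_land = 1860 × 1690 × 0.341 = 1.07×10^6 J/(m²·K).
Undamped amplitude ∝ 1/C, so A_land/A_ocean = C_ocean/C_land = 706.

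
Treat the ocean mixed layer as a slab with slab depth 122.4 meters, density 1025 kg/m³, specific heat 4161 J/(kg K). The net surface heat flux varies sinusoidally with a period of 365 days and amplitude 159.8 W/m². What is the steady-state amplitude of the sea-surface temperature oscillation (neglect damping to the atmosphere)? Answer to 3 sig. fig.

1.54 K

Areal heat capacity C = ρ c_p D = 1025 × 4161 × 122.4 = 5.22×10^8 J m⁻² K⁻¹.
Angular frequency ω = 2π / T = 2π / 3.15×10^7 s = 1.99×10^-7 s⁻¹.
Cω = 5.22×10^8 × 1.99×10^-7 = 104 W/(m²·K).
Amplitude A = F₀ / (Cω) = 159.8 / 104 = 1.54 K.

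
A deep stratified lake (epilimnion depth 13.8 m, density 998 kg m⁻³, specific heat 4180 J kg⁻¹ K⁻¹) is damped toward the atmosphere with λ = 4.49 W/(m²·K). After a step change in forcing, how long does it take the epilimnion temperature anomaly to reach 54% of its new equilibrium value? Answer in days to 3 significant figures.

Areal heat capacity C = ρ c_p D = 998 × 4180 × 13.8 = 5.76×10^7 J m⁻² K⁻¹.
τ = C / λ = 5.76×10^7 / 4.49 = 1.28×10^7 s.
Fraction reached: 1 − e^(−t/τ) = 0.54 ⇒ t = −τ ln(1 − 0.54) = τ × 0.777.
t = 9.96×10^6 s = 115 days.

115 days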